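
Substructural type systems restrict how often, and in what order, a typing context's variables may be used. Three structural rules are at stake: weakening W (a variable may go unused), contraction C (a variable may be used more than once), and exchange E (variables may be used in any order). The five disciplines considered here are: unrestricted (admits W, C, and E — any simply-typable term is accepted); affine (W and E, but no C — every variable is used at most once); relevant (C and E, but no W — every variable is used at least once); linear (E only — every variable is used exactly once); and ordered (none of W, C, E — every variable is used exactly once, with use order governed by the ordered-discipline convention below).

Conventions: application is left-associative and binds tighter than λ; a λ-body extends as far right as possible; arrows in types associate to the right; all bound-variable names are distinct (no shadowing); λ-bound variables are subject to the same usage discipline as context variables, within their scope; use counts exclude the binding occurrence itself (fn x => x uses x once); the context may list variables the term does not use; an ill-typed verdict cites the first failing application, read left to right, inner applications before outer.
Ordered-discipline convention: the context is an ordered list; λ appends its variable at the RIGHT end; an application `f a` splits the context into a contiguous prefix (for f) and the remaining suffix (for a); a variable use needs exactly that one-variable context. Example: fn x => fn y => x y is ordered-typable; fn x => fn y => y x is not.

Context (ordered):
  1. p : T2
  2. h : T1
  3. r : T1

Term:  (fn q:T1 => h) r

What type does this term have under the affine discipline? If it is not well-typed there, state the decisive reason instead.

term : T1
usage: p: 0, h: 1, r: 1, q (λ-bound): 0
uses in reading order: h, r
typing: ✓ — T1
all disciplines: ordered ✗ | linear ✗ | affine ✓ | relevant ✗ | unrestricted ✓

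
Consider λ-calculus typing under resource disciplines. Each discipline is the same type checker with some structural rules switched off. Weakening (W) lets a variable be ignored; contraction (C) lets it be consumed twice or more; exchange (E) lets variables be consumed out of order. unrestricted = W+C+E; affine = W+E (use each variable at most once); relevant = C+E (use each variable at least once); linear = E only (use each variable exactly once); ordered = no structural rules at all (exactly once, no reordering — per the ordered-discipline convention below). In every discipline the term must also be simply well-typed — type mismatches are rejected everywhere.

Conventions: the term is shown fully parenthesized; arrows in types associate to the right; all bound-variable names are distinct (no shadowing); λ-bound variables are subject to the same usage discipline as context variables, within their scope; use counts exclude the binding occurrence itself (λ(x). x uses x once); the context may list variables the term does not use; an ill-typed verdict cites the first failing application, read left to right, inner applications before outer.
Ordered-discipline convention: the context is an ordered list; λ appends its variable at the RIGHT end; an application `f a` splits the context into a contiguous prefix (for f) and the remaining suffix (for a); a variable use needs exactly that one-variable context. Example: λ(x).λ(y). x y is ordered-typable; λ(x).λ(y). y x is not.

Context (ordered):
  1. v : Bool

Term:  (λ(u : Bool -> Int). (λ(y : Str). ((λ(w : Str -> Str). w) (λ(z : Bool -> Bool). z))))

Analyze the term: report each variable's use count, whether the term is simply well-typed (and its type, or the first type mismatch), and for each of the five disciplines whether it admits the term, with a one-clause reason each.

variable uses: v: 0×, u (bound): 0×, y (bound): 0×, w (bound): 1×, z (bound): 1×
uses in reading order: w, z
typing: ill-typed: an argument (Bool -> Bool) -> Bool -> Bool mismatches the expected Str -> Str
ordered: ✗ — not simply typable
linear: ✗ — fails simple typing
affine: ✗ — a type mismatch blocks all five
relevant: ✗ — the type mismatch rejects it
unrestricted: ✗ — not simply typable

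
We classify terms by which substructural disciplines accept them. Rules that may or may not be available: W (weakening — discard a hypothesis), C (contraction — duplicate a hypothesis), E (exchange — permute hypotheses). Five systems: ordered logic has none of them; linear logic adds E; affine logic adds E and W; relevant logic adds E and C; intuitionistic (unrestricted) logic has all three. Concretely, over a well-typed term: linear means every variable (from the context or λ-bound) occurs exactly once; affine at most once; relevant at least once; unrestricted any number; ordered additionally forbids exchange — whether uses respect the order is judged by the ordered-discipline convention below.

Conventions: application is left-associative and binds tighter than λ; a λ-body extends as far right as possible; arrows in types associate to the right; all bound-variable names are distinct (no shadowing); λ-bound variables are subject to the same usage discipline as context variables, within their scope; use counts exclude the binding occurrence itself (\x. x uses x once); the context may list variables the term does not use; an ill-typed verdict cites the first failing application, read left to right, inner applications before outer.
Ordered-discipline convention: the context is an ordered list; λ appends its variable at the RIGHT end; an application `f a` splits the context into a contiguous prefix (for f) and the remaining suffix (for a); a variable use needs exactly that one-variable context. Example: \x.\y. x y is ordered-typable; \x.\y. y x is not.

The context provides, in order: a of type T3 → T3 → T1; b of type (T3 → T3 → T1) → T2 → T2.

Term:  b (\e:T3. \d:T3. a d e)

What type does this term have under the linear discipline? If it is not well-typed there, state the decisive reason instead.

term : T2 → T2
use counts: a: 1×, b: 1×, e (λ-bound): 1×, d (λ-bound): 1×
uses in reading order: b, a, d, e
typing: well-typed at T2 → T2
all disciplines: ordered ✗ | linear ✓ | affine ✓ | relevant ✓ | unrestricted ✓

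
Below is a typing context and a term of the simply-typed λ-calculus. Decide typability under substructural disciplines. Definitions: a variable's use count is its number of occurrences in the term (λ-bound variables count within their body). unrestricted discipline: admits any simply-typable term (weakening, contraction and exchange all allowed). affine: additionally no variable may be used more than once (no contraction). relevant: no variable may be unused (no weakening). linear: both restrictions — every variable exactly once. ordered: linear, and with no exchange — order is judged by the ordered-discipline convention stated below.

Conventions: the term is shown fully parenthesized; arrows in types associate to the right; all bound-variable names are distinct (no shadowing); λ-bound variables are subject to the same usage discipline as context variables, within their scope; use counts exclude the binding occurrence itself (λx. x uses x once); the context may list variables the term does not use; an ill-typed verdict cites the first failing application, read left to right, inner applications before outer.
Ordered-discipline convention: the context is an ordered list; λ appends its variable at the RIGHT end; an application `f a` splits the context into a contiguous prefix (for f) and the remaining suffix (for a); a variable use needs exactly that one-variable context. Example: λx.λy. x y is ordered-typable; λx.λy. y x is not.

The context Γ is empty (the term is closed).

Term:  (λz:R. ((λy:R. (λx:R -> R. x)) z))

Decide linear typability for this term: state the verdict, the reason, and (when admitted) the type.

no — y never used (weakening)
variable uses: z (bound): 1×; y (bound): 0×; x (bound): 1×
uses in reading order: x, z
typing: ✓ — R -> (R -> R) -> R -> R
per-discipline verdicts: ordered ✗; linear ✗; affine ✓; relevant ✗; unrestricted ✓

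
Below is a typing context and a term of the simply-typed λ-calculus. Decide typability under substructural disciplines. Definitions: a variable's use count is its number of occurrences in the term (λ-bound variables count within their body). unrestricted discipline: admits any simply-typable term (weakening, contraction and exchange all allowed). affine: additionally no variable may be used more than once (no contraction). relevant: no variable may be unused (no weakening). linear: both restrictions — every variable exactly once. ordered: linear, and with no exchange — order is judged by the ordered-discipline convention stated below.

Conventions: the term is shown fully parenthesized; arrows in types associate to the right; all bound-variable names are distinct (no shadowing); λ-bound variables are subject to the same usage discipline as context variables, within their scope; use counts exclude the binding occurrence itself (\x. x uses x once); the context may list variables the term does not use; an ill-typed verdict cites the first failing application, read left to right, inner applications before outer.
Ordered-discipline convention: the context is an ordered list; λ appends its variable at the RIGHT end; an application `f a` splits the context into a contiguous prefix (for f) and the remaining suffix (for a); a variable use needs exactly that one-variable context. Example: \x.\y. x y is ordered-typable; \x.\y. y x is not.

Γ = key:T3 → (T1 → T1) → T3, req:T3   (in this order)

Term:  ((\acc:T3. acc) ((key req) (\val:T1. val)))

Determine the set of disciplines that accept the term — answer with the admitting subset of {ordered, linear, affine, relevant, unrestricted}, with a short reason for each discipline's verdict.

admitting disciplines: ordered, linear, affine, relevant, unrestricted
variable uses: key: 1×; req: 1×; acc [bound]: 1×; val [bound]: 1×
order of uses: acc, key, req, val
typing: well-typed — term : T3
ordered ✓ (key, req, acc, val once each; derivable with no W/C/E)
linear ✓ (each of key, req, acc, val used exactly once)
affine ✓ (none of key, req, acc, val used more than once)
relevant ✓ (every one of key, req, acc, val appears)
unrestricted ✓ (typability at T3 is all that's needed)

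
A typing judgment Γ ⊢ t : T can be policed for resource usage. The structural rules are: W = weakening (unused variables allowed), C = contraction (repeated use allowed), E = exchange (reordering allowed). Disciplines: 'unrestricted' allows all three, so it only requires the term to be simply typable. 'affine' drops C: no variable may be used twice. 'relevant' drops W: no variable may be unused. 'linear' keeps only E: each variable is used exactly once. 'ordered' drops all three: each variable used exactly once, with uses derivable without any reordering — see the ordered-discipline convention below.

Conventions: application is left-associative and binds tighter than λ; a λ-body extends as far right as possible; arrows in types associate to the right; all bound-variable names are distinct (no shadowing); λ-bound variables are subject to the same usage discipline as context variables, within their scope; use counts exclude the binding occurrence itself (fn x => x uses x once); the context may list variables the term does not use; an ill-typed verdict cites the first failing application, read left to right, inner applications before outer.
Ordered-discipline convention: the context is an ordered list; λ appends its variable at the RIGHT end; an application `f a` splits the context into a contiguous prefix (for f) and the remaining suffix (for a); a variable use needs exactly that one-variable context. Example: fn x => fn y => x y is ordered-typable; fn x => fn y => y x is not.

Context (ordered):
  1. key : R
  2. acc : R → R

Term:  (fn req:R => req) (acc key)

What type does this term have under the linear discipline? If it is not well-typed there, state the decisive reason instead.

term : R
use counts: key: 1, acc: 1, req [bound]: 1
order of uses: req, acc, key
typing: well-typed — term : R
all disciplines: ordered ✗ | linear ✓ | affine ✓ | relevant ✓ | unrestricted ✓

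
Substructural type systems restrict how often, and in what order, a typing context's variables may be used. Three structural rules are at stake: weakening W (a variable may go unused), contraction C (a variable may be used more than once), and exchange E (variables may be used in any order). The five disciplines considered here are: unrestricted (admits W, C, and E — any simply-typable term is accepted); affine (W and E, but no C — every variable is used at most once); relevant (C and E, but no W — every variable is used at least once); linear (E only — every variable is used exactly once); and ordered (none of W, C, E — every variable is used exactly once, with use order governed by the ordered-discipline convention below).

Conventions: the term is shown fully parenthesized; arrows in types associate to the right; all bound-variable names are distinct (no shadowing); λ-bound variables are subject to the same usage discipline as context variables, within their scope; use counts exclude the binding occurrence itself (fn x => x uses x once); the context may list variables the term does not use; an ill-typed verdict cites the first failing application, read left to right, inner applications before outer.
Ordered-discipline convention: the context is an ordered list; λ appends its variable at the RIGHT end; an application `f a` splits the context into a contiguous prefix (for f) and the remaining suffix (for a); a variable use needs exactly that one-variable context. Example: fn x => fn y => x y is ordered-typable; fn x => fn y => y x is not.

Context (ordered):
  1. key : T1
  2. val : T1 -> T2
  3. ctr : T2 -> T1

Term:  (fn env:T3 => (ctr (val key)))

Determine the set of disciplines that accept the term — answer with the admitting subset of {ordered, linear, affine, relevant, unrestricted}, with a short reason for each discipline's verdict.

admitted by: affine, unrestricted
usage: key: 1; val: 1; ctr: 1; env (bound): 0
uses in reading order: ctr, val, key
typing: ✓ — T3 -> T1
ordered ✗ (env left unused)
linear ✗ (env left unused)
affine ✓ (none of key, val, ctr, env used more than once)
relevant ✗ (env left unused)
unrestricted ✓ (well-typed at T3 -> T1; no restrictions here)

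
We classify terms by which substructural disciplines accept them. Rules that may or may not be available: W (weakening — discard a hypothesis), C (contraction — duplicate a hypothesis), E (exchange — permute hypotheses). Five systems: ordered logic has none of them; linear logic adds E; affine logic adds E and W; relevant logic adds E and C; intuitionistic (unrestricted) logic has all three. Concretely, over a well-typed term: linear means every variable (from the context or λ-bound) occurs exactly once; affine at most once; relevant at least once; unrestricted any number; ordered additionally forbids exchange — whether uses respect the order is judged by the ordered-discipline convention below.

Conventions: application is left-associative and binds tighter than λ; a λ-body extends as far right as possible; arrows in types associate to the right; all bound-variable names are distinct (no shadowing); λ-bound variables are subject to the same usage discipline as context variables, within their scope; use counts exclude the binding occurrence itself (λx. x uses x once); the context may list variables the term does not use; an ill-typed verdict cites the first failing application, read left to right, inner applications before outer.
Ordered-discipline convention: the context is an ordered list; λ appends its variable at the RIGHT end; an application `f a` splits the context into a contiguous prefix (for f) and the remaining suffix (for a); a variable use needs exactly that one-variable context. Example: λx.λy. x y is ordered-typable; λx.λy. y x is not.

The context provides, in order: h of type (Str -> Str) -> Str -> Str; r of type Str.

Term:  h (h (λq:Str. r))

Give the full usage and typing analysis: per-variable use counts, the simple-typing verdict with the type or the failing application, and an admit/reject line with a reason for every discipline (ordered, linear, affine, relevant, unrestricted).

use counts: h: 2, r: 1, q (λ-bound): 0
left-to-right use order: h, h, r
typing: well-typed at Str -> Str
ordered: ✗, repeated use of h ×2; q never used (weakening)
linear: ✗, repeated use of h ×2; q never used (weakening)
affine: ✗, repeated use of h ×2
relevant: ✗, q never used (weakening)
unrestricted: ✓, simply typable at Str -> Str; W, C, E all held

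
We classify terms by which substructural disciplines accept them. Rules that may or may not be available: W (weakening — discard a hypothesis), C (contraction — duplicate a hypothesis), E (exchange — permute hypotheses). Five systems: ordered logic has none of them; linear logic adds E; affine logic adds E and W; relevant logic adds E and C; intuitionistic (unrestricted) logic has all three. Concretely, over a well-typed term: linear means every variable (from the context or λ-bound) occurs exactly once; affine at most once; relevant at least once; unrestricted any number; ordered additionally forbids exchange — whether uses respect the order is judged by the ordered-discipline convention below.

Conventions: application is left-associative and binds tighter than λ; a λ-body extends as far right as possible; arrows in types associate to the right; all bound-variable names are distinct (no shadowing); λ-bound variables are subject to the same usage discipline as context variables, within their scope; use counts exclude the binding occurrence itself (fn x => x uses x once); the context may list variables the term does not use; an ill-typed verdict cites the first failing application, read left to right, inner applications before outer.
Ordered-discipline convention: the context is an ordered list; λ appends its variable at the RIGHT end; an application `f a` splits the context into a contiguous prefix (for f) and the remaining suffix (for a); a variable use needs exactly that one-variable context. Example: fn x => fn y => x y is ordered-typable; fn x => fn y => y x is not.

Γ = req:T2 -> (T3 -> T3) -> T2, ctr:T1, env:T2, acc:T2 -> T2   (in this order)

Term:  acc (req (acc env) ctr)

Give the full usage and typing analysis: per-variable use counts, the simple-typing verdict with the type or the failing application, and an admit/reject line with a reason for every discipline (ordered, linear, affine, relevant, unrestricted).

use counts: req: 1, ctr: 1, env: 1, acc: 2
order of uses: acc, req, acc, env, ctr
typing: ill-typed: an application expects T3 -> T3 but receives T1
ordered ✗ (a type mismatch blocks all five)
linear ✗ (the type mismatch rejects it)
affine ✗ (not simply typable)
relevant ✗ (fails simple typing)
unrestricted ✗ (a type mismatch blocks all five)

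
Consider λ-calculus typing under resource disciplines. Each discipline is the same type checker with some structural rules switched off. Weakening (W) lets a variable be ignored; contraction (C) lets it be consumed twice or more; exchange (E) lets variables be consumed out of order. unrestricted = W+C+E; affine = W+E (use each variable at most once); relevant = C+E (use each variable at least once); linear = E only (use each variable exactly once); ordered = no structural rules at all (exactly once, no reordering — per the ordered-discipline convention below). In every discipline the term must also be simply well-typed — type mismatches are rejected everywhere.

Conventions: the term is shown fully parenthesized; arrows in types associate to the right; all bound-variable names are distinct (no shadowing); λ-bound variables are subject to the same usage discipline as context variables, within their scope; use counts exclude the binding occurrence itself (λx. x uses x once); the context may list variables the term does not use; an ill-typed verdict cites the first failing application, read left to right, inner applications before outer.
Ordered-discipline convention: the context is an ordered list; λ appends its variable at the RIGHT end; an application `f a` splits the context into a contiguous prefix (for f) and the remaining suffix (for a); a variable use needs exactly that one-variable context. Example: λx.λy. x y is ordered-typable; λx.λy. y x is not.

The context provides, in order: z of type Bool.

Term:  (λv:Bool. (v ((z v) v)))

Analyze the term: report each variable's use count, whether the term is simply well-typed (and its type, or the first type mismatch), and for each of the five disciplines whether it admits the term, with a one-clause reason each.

use counts: z ×1, v (λ-bound) ×3
uses in reading order: v, z, v, v
typing: ill-typed: non-arrow in function slot: Bool
ordered: ✗, fails simple typing
linear: ✗, a type mismatch blocks all five
affine: ✗, the type mismatch rejects it
relevant: ✗, not simply typable
unrestricted: ✗, fails simple typing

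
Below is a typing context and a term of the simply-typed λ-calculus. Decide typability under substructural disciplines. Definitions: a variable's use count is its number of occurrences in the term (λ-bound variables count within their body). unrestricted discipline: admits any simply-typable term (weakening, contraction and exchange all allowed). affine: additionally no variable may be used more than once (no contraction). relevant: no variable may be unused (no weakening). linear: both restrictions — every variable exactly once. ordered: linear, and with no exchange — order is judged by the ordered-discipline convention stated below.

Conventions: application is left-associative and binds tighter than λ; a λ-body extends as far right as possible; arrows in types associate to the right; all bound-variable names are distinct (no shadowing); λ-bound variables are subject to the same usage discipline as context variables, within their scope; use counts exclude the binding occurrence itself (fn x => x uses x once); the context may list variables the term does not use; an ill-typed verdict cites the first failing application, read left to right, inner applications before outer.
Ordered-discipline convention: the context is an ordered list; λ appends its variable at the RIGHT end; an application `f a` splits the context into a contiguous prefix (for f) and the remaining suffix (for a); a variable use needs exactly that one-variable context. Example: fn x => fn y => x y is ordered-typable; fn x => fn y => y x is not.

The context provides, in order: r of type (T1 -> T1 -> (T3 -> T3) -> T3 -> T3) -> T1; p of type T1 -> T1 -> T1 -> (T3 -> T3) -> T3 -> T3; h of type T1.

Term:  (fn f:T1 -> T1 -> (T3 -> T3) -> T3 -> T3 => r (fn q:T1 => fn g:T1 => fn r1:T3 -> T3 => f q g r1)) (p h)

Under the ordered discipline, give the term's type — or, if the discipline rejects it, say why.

term : T1
usage: r: 1×, p: 1×, h: 1×, f (bound): 1×, q (bound): 1×, g (bound): 1×, r1 (bound): 1×
left-to-right use order: r, f, q, g, r1, p, h
typing: the term checks, with type T1
per-discipline verdicts: ordered ✓, linear ✓, affine ✓, relevant ✓, unrestricted ✓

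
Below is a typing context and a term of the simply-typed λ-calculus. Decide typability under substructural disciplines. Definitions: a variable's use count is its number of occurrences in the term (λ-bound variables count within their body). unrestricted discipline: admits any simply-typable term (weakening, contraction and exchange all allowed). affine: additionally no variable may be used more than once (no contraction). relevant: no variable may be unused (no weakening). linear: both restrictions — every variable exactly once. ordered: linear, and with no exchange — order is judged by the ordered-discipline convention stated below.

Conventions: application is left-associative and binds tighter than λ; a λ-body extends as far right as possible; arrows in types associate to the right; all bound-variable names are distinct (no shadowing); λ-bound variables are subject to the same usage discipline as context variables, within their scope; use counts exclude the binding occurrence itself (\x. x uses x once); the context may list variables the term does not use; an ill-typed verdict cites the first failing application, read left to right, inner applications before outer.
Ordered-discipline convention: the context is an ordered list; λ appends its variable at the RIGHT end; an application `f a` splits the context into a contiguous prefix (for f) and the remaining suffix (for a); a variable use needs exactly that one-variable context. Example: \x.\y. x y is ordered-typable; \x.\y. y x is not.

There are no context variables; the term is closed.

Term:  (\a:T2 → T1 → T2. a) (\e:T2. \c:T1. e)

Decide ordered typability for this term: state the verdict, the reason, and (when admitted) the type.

no — needs weakening: c unused
counts: a [bound]=1; e [bound]=1; c [bound]=0
use order (left to right): a, e
typing: the term checks, with type T2 → T1 → T2
all disciplines: ordered ✗ · linear ✗ · affine ✓ · relevant ✗ · unrestricted ✓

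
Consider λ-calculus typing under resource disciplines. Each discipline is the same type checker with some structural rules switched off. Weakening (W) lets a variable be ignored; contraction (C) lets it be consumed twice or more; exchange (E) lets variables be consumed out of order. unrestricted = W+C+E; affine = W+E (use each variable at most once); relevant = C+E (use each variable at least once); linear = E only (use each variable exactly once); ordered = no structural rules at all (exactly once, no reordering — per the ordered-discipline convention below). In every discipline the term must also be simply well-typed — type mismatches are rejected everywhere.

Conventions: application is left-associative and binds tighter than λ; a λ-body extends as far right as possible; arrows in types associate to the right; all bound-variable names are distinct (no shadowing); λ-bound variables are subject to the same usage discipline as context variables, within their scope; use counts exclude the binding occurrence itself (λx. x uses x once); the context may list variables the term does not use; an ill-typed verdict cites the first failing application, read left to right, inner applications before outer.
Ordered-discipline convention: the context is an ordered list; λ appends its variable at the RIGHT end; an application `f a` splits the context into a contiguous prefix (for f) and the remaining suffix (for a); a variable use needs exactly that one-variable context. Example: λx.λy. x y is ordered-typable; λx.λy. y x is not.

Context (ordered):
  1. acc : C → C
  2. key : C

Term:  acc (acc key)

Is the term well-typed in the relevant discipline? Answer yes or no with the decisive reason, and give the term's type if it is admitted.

yes — acc, key: all used, weakening unneeded; term : C
usage: acc: 2; key: 1
uses in reading order: acc, acc, key
typing: the term checks, with type C
all disciplines: ordered ✗ · linear ✗ · affine ✗ · relevant ✓ · unrestricted ✓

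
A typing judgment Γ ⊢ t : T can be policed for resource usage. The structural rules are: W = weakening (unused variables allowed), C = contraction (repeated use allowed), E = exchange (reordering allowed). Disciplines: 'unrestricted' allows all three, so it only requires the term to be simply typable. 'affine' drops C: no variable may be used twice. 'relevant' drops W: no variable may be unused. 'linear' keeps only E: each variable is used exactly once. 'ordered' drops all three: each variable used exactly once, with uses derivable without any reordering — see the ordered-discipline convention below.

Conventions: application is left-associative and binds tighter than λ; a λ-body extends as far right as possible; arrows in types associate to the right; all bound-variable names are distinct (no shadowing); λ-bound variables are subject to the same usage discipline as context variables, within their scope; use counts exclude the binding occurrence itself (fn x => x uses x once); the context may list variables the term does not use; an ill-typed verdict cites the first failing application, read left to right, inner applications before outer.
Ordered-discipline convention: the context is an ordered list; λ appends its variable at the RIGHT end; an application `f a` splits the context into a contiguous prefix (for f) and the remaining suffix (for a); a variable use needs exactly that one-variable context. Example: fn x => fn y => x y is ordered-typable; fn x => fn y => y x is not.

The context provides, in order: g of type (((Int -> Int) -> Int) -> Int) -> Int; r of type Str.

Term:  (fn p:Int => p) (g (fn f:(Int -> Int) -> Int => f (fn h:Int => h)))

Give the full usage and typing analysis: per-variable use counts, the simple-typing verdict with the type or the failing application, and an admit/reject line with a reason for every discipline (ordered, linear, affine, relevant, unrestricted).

counts: g: 1, r: 0, p [bound]: 1, f [bound]: 1, h [bound]: 1
order of uses: p, g, f, h
typing: the term checks, with type Int
ordered: ✗ — unused: r — weakening required
linear: ✗ — unused: r — weakening required
affine: ✓ — at most one use each (g, r, p, f, h)
relevant: ✗ — unused: r — weakening required
unrestricted: ✓ — type-checks (Int) and nothing is barred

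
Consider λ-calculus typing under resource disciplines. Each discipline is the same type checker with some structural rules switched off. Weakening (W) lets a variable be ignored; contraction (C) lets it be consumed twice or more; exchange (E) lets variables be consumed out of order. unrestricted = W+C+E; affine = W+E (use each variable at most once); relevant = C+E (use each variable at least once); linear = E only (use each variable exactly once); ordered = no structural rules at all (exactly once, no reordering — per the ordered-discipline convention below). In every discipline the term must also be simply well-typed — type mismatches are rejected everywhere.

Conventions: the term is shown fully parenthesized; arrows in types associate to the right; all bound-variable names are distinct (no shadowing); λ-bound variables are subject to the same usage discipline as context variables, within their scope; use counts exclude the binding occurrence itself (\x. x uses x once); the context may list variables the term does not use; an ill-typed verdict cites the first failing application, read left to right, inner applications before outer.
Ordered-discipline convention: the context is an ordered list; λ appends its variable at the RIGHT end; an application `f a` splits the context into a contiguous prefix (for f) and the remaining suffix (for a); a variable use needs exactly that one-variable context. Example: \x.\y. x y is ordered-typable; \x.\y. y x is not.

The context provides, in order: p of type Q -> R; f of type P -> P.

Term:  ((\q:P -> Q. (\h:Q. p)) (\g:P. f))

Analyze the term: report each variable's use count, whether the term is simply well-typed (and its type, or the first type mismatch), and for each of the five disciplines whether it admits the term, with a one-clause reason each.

variable uses: p ×1, f ×1, q [bound] ×0, h [bound] ×0, g [bound] ×0
use order (left to right): p, f
typing: ill-typed: argument of type P -> P -> P where P -> Q is required
ordered ✗ (not simply typable)
linear ✗ (fails simple typing)
affine ✗ (a type mismatch blocks all five)
relevant ✗ (the type mismatch rejects it)
unrestricted ✗ (not simply typable)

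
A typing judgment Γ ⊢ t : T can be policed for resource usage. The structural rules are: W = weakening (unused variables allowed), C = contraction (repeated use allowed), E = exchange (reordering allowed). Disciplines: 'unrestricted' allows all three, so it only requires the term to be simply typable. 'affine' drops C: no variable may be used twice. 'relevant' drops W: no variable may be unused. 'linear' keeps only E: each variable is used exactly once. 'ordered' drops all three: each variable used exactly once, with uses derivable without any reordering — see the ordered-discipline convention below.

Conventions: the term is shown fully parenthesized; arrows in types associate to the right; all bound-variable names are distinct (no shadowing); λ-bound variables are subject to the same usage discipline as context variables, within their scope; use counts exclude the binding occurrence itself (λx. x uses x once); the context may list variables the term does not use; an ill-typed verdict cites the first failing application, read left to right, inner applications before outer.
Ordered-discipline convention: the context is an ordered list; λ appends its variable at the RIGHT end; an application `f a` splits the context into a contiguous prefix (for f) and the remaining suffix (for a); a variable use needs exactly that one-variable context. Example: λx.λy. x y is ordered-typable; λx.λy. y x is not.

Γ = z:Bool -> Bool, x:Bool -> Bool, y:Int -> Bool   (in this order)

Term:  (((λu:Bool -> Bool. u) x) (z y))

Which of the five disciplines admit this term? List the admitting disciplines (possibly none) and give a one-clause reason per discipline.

accepted by: none
counts: z=1; x=1; y=1; u (λ-bound)=1
left-to-right use order: u, x, z, y
typing: ill-typed: an argument Int -> Bool mismatches the expected Bool
ordered ✗ (a type mismatch blocks all five)
linear ✗ (the type mismatch rejects it)
affine ✗ (not simply typable)
relevant ✗ (fails simple typing)
unrestricted ✗ (a type mismatch blocks all five)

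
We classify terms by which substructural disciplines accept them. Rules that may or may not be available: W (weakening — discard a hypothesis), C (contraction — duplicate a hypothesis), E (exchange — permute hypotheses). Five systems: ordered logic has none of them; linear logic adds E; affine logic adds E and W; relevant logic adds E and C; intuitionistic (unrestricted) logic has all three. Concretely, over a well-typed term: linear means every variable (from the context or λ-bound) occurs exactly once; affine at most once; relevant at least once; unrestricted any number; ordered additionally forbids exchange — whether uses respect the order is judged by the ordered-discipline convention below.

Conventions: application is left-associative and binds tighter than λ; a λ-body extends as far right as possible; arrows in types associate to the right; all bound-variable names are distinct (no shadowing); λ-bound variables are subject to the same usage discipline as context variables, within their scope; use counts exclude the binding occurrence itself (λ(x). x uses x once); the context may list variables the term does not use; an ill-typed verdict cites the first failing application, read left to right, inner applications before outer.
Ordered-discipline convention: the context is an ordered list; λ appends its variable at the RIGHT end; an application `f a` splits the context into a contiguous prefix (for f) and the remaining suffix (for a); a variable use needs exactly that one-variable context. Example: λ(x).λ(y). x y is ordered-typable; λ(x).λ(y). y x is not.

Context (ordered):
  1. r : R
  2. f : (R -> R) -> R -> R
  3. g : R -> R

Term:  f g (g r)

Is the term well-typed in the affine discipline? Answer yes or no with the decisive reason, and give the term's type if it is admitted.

no — g ×2 used more than once (contraction)
usage: r ×1, f ×1, g ×2
order of uses: f, g, g, r
typing: the term checks, with type R
all disciplines: ordered ✗; linear ✗; affine ✗; relevant ✓; unrestricted ✓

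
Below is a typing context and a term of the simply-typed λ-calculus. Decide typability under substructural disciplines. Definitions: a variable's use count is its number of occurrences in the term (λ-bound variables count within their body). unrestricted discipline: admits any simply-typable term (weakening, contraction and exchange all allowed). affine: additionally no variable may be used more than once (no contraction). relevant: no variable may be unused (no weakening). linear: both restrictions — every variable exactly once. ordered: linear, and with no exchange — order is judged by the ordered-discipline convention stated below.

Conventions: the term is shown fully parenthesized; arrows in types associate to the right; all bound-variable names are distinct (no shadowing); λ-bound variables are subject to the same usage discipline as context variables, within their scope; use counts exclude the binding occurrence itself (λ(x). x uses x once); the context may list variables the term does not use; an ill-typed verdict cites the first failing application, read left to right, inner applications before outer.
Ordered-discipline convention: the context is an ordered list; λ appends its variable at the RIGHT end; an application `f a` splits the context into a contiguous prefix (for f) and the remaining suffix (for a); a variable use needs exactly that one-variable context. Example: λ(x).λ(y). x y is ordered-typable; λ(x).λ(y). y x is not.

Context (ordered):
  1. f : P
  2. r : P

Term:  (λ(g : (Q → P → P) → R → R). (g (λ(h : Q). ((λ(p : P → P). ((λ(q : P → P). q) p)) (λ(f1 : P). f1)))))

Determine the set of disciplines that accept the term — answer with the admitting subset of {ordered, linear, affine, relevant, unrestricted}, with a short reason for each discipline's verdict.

accepted by: affine, unrestricted
counts: f: 0×, r: 0×, g (λ-bound): 1×, h (λ-bound): 0×, p (λ-bound): 1×, q (λ-bound): 1×, f1 (λ-bound): 1×
use order (left to right): g, q, p, f1
typing: the term checks, with type ((Q → P → P) → R → R) → R → R
ordered ✗ (unused: f, r, h — weakening required)
linear ✗ (unused: f, r, h — weakening required)
affine ✓ (none of f, r, g, h, p, q, f1 used more than once)
relevant ✗ (unused: f, r, h — weakening required)
unrestricted ✓ (typability at ((Q → P → P) → R → R) → R → R is all that's needed)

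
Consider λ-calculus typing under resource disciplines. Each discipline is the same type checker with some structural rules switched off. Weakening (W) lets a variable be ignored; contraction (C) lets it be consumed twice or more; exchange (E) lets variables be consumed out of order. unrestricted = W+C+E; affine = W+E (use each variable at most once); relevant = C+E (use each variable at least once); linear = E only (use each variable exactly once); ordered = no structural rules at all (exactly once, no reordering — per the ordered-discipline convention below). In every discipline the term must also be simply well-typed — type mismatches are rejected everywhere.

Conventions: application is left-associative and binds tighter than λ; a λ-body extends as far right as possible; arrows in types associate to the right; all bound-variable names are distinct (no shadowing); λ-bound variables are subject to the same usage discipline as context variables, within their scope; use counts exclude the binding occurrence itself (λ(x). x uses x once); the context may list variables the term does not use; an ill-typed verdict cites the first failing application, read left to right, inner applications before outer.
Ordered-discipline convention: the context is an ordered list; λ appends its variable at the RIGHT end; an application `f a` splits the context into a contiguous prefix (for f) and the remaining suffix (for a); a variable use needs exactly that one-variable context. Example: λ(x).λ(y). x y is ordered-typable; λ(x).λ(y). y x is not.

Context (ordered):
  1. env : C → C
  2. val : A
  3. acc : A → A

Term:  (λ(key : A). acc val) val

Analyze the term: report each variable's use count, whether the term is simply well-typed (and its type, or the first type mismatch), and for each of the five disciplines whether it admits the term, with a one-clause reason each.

variable uses: env=0; val=2; acc=1; key [bound]=0
uses in reading order: acc, val, val
typing: well-typed — term : A
ordered: ✗ — needs contraction — val ×2; needs weakening: env, key unused
linear: ✗ — needs contraction — val ×2; needs weakening: env, key unused
affine: ✗ — needs contraction — val ×2
relevant: ✗ — needs weakening: env, key unused
unrestricted: ✓ — simply typable at A; W, C, E all held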